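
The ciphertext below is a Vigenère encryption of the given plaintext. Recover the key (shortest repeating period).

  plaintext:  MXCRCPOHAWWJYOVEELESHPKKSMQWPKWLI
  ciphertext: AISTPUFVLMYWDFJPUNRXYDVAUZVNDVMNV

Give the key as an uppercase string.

OLQCNFR

  i= 0: A-M = 14 → O
  i= 1: I-X = 11 → L
  i= 2: S-C = 16 → Q
  i= 3: T-R =  2 → C
  i= 4: P-C = 13 → N
  i= 5: U-P =  5 → F
  i= 6: F-O = 17 → R
  i= 7: V-H = 14 → O
  i= 8: L-A = 11 → L
  i= 9: M-W = 16 → Q
  i=10: Y-W =  2 → C
  i=11: W-J = 13 → N
  i=12: D-Y =  5 → F
  i=13: F-O = 17 → R
  i=14: J-V = 14 → O
  i=15: P-E = 11 → L
  i=16: U-E = 16 → Q
  i=17: N-L =  2 → C
  i=18: R-E = 13 → N
  i=19: X-S =  5 → F
  i=20: Y-H = 17 → R
  i=21: D-P = 14 → O
  i=22: V-K = 11 → L
  i=23: A-K = 16 → Q
  i=24: U-S =  2 → C
  i=25: Z-M = 13 → N
  i=26: V-Q =  5 → F
  i=27: N-W = 17 → R
  i=28: D-P = 14 → O
  i=29: V-K = 11 → L
  i=30: M-W = 16 → Q
  i=31: N-L =  2 → C
  i=32: V-I = 13 → N
  shifts repeat with period 7: OLQCNFR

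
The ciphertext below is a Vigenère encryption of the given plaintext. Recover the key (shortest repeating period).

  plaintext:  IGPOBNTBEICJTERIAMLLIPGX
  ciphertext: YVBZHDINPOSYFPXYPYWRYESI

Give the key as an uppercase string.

  i= 0: Y-I = 16 → Q
  i= 1: V-G = 15 → P
  i= 2: B-P = 12 → M
  i= 3: Z-O = 11 → L
  i= 4: H-B =  6 → G
  i= 5: D-N = 16 → Q
  i= 6: I-T = 15 → P
  i= 7: N-B = 12 → M
  i= 8: P-E = 11 → L
  i= 9: O-I =  6 → G
  i=10: S-C = 16 → Q
  i=11: Y-J = 15 → P
  i=12: F-T = 12 → M
  i=13: P-E = 11 → L
  i=14: X-R =  6 → G
  i=15: Y-I = 16 → Q
  i=16: P-A = 15 → P
  i=17: Y-M = 12 → M
  i=18: W-L = 11 → L
  i=19: R-L =  6 → G
  i=20: Y-I = 16 → Q
  i=21: E-P = 15 → P
  i=22: S-G = 12 → M
  i=23: I-X = 11 → L
  shifts repeat with period 5: QPMLG

QPMLG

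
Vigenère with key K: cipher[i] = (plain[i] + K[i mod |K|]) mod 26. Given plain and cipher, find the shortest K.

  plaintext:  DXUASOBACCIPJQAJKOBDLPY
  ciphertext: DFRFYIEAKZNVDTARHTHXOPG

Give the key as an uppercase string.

  i= 0: D-D =  0 → A
  i= 1: F-X =  8 → I
  i= 2: R-U = 23 → X
  i= 3: F-A =  5 → F
  i= 4: Y-S =  6 → G
  i= 5: I-O = 20 → U
  i= 6: E-B =  3 → D
  i= 7: A-A =  0 → A
  i= 8: K-C =  8 → I
  i= 9: Z-C = 23 → X
  i=10: N-I =  5 → F
  i=11: V-P =  6 → G
  i=12: D-J = 20 → U
  i=13: T-Q =  3 → D
  i=14: A-A =  0 → A
  i=15: R-J =  8 → I
  i=16: H-K = 23 → X
  i=17: T-O =  5 → F
  i=18: H-B =  6 → G
  i=19: X-D = 20 → U
  i=20: O-L =  3 → D
  i=21: P-P =  0 → A
  i=22: G-Y =  8 → I
  shifts repeat with period 7: AIXFGUD

AIXFGUD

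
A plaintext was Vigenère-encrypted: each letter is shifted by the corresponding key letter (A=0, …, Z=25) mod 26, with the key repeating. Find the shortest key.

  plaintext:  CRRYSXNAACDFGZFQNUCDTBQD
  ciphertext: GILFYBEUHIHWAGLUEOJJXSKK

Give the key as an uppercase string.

ERUHG

  i= 0: G-C =  4 → E
  i= 1: I-R = 17 → R
  i= 2: L-R = 20 → U
  i= 3: F-Y =  7 → H
  i= 4: Y-S =  6 → G
  i= 5: B-X =  4 → E
  i= 6: E-N = 17 → R
  i= 7: U-A = 20 → U
  i= 8: H-A =  7 → H
  i= 9: I-C =  6 → G
  i=10: H-D =  4 → E
  i=11: W-F = 17 → R
  i=12: A-G = 20 → U
  i=13: G-Z =  7 → H
  i=14: L-F =  6 → G
  i=15: U-Q =  4 → E
  i=16: E-N = 17 → R
  i=17: O-U = 20 → U
  i=18: J-C =  7 → H
  i=19: J-D =  6 → G
  i=20: X-T =  4 → E
  i=21: S-B = 17 → R
  i=22: K-Q = 20 → U
  i=23: K-D =  7 → H
  shifts repeat with period 5: ERUHG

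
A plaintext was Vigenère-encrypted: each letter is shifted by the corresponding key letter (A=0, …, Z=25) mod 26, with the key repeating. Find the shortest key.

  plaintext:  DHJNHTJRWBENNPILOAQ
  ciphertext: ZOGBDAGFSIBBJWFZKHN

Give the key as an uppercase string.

WHXO

  i= 0: Z-D = 22 → W
  i= 1: O-H =  7 → H
  i= 2: G-J = 23 → X
  i= 3: B-N = 14 → O
  i= 4: D-H = 22 → W
  i= 5: A-T =  7 → H
  i= 6: G-J = 23 → X
  i= 7: F-R = 14 → O
  i= 8: S-W = 22 → W
  i= 9: I-B =  7 → H
  i=10: B-E = 23 → X
  i=11: B-N = 14 → O
  i=12: J-N = 22 → W
  i=13: W-P =  7 → H
  i=14: F-I = 23 → X
  i=15: Z-L = 14 → O
  i=16: K-O = 22 → W
  i=17: H-A =  7 → H
  i=18: N-Q = 23 → X
  shifts repeat with period 4: WHXO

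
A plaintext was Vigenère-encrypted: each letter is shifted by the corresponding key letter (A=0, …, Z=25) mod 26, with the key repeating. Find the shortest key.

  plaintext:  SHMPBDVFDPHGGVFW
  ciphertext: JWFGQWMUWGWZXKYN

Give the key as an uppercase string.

RPT

  i= 0: J-S = 17 → R
  i= 1: W-H = 15 → P
  i= 2: F-M = 19 → T
  i= 3: G-P = 17 → R
  i= 4: Q-B = 15 → P
  i= 5: W-D = 19 → T
  i= 6: M-V = 17 → R
  i= 7: U-F = 15 → P
  i= 8: W-D = 19 → T
  i= 9: G-P = 17 → R
  i=10: W-H = 15 → P
  i=11: Z-G = 19 → T
  i=12: X-G = 17 → R
  i=13: K-V = 15 → P
  i=14: Y-F = 19 → T
  i=15: N-W = 17 → R
  shifts repeat with period 3: RPT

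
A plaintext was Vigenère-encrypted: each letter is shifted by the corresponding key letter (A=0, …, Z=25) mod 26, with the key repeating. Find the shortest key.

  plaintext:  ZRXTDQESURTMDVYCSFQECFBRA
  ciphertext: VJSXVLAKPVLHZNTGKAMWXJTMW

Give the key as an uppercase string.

  i= 0: V-Z = 22 → W
  i= 1: J-R = 18 → S
  i= 2: S-X = 21 → V
  i= 3: X-T =  4 → E
  i= 4: V-D = 18 → S
  i= 5: L-Q = 21 → V
  i= 6: A-E = 22 → W
  i= 7: K-S = 18 → S
  i= 8: P-U = 21 → V
  i= 9: V-R =  4 → E
  i=10: L-T = 18 → S
  i=11: H-M = 21 → V
  i=12: Z-D = 22 → W
  i=13: N-V = 18 → S
  i=14: T-Y = 21 → V
  i=15: G-C =  4 → E
  i=16: K-S = 18 → S
  i=17: A-F = 21 → V
  i=18: M-Q = 22 → W
  i=19: W-E = 18 → S
  i=20: X-C = 21 → V
  i=21: J-F =  4 → E
  i=22: T-B = 18 → S
  i=23: M-R = 21 → V
  i=24: W-A = 22 → W
  shifts repeat with period 6: WSVESV

WSVESV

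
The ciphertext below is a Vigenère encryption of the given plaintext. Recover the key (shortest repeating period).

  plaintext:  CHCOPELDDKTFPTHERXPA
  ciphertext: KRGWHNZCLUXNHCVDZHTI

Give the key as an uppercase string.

  i= 0: K-C =  8 → I
  i= 1: R-H = 10 → K
  i= 2: G-C =  4 → E
  i= 3: W-O =  8 → I
  i= 4: H-P = 18 → S
  i= 5: N-E =  9 → J
  i= 6: Z-L = 14 → O
  i= 7: C-D = 25 → Z
  i= 8: L-D =  8 → I
  i= 9: U-K = 10 → K
  i=10: X-T =  4 → E
  i=11: N-F =  8 → I
  i=12: H-P = 18 → S
  i=13: C-T =  9 → J
  i=14: V-H = 14 → O
  i=15: D-E = 25 → Z
  i=16: Z-R =  8 → I
  i=17: H-X = 10 → K
  i=18: T-P =  4 → E
  i=19: I-A =  8 → I
  shifts repeat with period 8: IKEISJOZ

IKEISJOZ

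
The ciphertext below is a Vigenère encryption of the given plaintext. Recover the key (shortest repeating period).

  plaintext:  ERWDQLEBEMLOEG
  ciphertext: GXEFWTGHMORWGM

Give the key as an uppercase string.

  i= 0: G-E =  2 → C
  i= 1: X-R =  6 → G
  i= 2: E-W =  8 → I
  i= 3: F-D =  2 → C
  i= 4: W-Q =  6 → G
  i= 5: T-L =  8 → I
  i= 6: G-E =  2 → C
  i= 7: H-B =  6 → G
  i= 8: M-E =  8 → I
  i= 9: O-M =  2 → C
  i=10: R-L =  6 → G
  i=11: W-O =  8 → I
  i=12: G-E =  2 → C
  i=13: M-G =  6 → G
  shifts repeat with period 3: CGI

CGI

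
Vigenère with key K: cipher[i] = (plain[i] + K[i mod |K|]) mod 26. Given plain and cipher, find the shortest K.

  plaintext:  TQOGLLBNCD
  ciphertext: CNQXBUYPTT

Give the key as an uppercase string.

  i= 0: C-T =  9 → J
  i= 1: N-Q = 23 → X
  i= 2: Q-O =  2 → C
  i= 3: X-G = 17 → R
  i= 4: B-L = 16 → Q
  i= 5: U-L =  9 → J
  i= 6: Y-B = 23 → X
  i= 7: P-N =  2 → C
  i= 8: T-C = 17 → R
  i= 9: T-D = 16 → Q
  shifts repeat with period 5: JXCRQ

JXCRQ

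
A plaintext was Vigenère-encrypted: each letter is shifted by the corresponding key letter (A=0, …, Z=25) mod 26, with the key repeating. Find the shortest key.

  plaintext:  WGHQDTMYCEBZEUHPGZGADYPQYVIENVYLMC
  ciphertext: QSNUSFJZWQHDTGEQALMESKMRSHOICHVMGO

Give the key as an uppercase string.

  i= 0: Q-W = 20 → U
  i= 1: S-G = 12 → M
  i= 2: N-H =  6 → G
  i= 3: U-Q =  4 → E
  i= 4: S-D = 15 → P
  i= 5: F-T = 12 → M
  i= 6: J-M = 23 → X
  i= 7: Z-Y =  1 → B
  i= 8: W-C = 20 → U
  i= 9: Q-E = 12 → M
  i=10: H-B =  6 → G
  i=11: D-Z =  4 → E
  i=12: T-E = 15 → P
  i=13: G-U = 12 → M
  i=14: E-H = 23 → X
  i=15: Q-P =  1 → B
  i=16: A-G = 20 → U
  i=17: L-Z = 12 → M
  i=18: M-G =  6 → G
  i=19: E-A =  4 → E
  i=20: S-D = 15 → P
  i=21: K-Y = 12 → M
  i=22: M-P = 23 → X
  i=23: R-Q =  1 → B
  i=24: S-Y = 20 → U
  i=25: H-V = 12 → M
  i=26: O-I =  6 → G
  i=27: I-E =  4 → E
  i=28: C-N = 15 → P
  i=29: H-V = 12 → M
  i=30: V-Y = 23 → X
  i=31: M-L =  1 → B
  i=32: G-M = 20 → U
  i=33: O-C = 12 → M
  shifts repeat with period 8: UMGEPMXB

UMGEPMXB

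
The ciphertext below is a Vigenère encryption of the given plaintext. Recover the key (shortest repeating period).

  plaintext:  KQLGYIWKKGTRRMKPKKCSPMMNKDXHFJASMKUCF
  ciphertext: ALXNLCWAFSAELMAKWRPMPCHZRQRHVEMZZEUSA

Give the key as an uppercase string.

QVMHNUA

  i= 0: A-K = 16 → Q
  i= 1: L-Q = 21 → V
  i= 2: X-L = 12 → M
  i= 3: N-G =  7 → H
  i= 4: L-Y = 13 → N
  i= 5: C-I = 20 → U
  i= 6: W-W =  0 → A
  i= 7: A-K = 16 → Q
  i= 8: F-K = 21 → V
  i= 9: S-G = 12 → M
  i=10: A-T =  7 → H
  i=11: E-R = 13 → N
  i=12: L-R = 20 → U
  i=13: M-M =  0 → A
  i=14: A-K = 16 → Q
  i=15: K-P = 21 → V
  i=16: W-K = 12 → M
  i=17: R-K =  7 → H
  i=18: P-C = 13 → N
  i=19: M-S = 20 → U
  i=20: P-P =  0 → A
  i=21: C-M = 16 → Q
  i=22: H-M = 21 → V
  i=23: Z-N = 12 → M
  i=24: R-K =  7 → H
  i=25: Q-D = 13 → N
  i=26: R-X = 20 → U
  i=27: H-H =  0 → A
  i=28: V-F = 16 → Q
  i=29: E-J = 21 → V
  i=30: M-A = 12 → M
  i=31: Z-S =  7 → H
  i=32: Z-M = 13 → N
  i=33: E-K = 20 → U
  i=34: U-U =  0 → A
  i=35: S-C = 16 → Q
  i=36: A-F = 21 → V
  shifts repeat with period 7: QVMHNUA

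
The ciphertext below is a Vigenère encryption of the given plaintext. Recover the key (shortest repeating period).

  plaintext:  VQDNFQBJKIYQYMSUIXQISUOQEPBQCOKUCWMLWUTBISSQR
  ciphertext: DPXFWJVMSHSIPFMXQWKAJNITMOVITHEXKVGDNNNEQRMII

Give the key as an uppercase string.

  i= 0: D-V =  8 → I
  i= 1: P-Q = 25 → Z
  i= 2: X-D = 20 → U
  i= 3: F-N = 18 → S
  i= 4: W-F = 17 → R
  i= 5: J-Q = 19 → T
  i= 6: V-B = 20 → U
  i= 7: M-J =  3 → D
  i= 8: S-K =  8 → I
  i= 9: H-I = 25 → Z
  i=10: S-Y = 20 → U
  i=11: I-Q = 18 → S
  i=12: P-Y = 17 → R
  i=13: F-M = 19 → T
  i=14: M-S = 20 → U
  i=15: X-U =  3 → D
  i=16: Q-I =  8 → I
  i=17: W-X = 25 → Z
  i=18: K-Q = 20 → U
  i=19: A-I = 18 → S
  i=20: J-S = 17 → R
  i=21: N-U = 19 → T
  i=22: I-O = 20 → U
  i=23: T-Q =  3 → D
  i=24: M-E =  8 → I
  i=25: O-P = 25 → Z
  i=26: V-B = 20 → U
  i=27: I-Q = 18 → S
  i=28: T-C = 17 → R
  i=29: H-O = 19 → T
  i=30: E-K = 20 → U
  i=31: X-U =  3 → D
  i=32: K-C =  8 → I
  i=33: V-W = 25 → Z
  i=34: G-M = 20 → U
  i=35: D-L = 18 → S
  i=36: N-W = 17 → R
  i=37: N-U = 19 → T
  i=38: N-T = 20 → U
  i=39: E-B =  3 → D
  i=40: Q-I =  8 → I
  i=41: R-S = 25 → Z
  i=42: M-S = 20 → U
  i=43: I-Q = 18 → S
  i=44: I-R = 17 → R
  shifts repeat with period 8: IZUSRTUD

IZUSRTUD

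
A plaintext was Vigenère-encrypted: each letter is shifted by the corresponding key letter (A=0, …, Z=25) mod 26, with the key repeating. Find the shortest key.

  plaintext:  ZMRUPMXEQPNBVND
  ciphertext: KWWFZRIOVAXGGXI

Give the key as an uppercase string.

LKF

  i= 0: K-Z = 11 → L
  i= 1: W-M = 10 → K
  i= 2: W-R =  5 → F
  i= 3: F-U = 11 → L
  i= 4: Z-P = 10 → K
  i= 5: R-M =  5 → F
  i= 6: I-X = 11 → L
  i= 7: O-E = 10 → K
  i= 8: V-Q =  5 → F
  i= 9: A-P = 11 → L
  i=10: X-N = 10 → K
  i=11: G-B =  5 → F
  i=12: G-V = 11 → L
  i=13: X-N = 10 → K
  i=14: I-D =  5 → F
  shifts repeat with period 3: LKF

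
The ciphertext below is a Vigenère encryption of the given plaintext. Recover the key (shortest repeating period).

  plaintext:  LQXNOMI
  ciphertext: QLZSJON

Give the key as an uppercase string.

FVC

  i= 0: Q-L =  5 → F
  i= 1: L-Q = 21 → V
  i= 2: Z-X =  2 → C
  i= 3: S-N =  5 → F
  i= 4: J-O = 21 → V
  i= 5: O-M =  2 → C
  i= 6: N-I =  5 → F
  shifts repeat with period 3: FVC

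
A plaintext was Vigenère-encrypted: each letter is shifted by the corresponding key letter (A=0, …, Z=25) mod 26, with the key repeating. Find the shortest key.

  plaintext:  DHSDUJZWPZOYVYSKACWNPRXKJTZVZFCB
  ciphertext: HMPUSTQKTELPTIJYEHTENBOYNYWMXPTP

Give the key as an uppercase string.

  i= 0: H-D =  4 → E
  i= 1: M-H =  5 → F
  i= 2: P-S = 23 → X
  i= 3: U-D = 17 → R
  i= 4: S-U = 24 → Y
  i= 5: T-J = 10 → K
  i= 6: Q-Z = 17 → R
  i= 7: K-W = 14 → O
  i= 8: T-P =  4 → E
  i= 9: E-Z =  5 → F
  i=10: L-O = 23 → X
  i=11: P-Y = 17 → R
  i=12: T-V = 24 → Y
  i=13: I-Y = 10 → K
  i=14: J-S = 17 → R
  i=15: Y-K = 14 → O
  i=16: E-A =  4 → E
  i=17: H-C =  5 → F
  i=18: T-W = 23 → X
  i=19: E-N = 17 → R
  i=20: N-P = 24 → Y
  i=21: B-R = 10 → K
  i=22: O-X = 17 → R
  i=23: Y-K = 14 → O
  i=24: N-J =  4 → E
  i=25: Y-T =  5 → F
  i=26: W-Z = 23 → X
  i=27: M-V = 17 → R
  i=28: X-Z = 24 → Y
  i=29: P-F = 10 → K
  i=30: T-C = 17 → R
  i=31: P-B = 14 → O
  shifts repeat with period 8: EFXRYKRO

EFXRYKRO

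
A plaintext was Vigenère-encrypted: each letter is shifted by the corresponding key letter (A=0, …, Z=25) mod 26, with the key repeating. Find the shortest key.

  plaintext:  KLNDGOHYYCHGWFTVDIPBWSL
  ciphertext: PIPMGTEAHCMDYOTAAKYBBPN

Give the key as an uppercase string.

  i= 0: P-K =  5 → F
  i= 1: I-L = 23 → X
  i= 2: P-N =  2 → C
  i= 3: M-D =  9 → J
  i= 4: G-G =  0 → A
  i= 5: T-O =  5 → F
  i= 6: E-H = 23 → X
  i= 7: A-Y =  2 → C
  i= 8: H-Y =  9 → J
  i= 9: C-C =  0 → A
  i=10: M-H =  5 → F
  i=11: D-G = 23 → X
  i=12: Y-W =  2 → C
  i=13: O-F =  9 → J
  i=14: T-T =  0 → A
  i=15: A-V =  5 → F
  i=16: A-D = 23 → X
  i=17: K-I =  2 → C
  i=18: Y-P =  9 → J
  i=19: B-B =  0 → A
  i=20: B-W =  5 → F
  i=21: P-S = 23 → X
  i=22: N-L =  2 → C
  shifts repeat with period 5: FXCJA

FXCJA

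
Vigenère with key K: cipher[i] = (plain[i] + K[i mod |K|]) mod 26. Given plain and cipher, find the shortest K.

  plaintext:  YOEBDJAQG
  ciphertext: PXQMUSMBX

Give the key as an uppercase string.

RJML

  i= 0: P-Y = 17 → R
  i= 1: X-O =  9 → J
  i= 2: Q-E = 12 → M
  i= 3: M-B = 11 → L
  i= 4: U-D = 17 → R
  i= 5: S-J =  9 → J
  i= 6: M-A = 12 → M
  i= 7: B-Q = 11 → L
  i= 8: X-G = 17 → R
  shifts repeat with period 4: RJML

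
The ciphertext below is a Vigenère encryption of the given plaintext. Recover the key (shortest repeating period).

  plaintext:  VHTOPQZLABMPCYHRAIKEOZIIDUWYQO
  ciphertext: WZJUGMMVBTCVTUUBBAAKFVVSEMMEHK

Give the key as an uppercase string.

  i= 0: W-V =  1 → B
  i= 1: Z-H = 18 → S
  i= 2: J-T = 16 → Q
  i= 3: U-O =  6 → G
  i= 4: G-P = 17 → R
  i= 5: M-Q = 22 → W
  i= 6: M-Z = 13 → N
  i= 7: V-L = 10 → K
  i= 8: B-A =  1 → B
  i= 9: T-B = 18 → S
  i=10: C-M = 16 → Q
  i=11: V-P =  6 → G
  i=12: T-C = 17 → R
  i=13: U-Y = 22 → W
  i=14: U-H = 13 → N
  i=15: B-R = 10 → K
  i=16: B-A =  1 → B
  i=17: A-I = 18 → S
  i=18: A-K = 16 → Q
  i=19: K-E =  6 → G
  i=20: F-O = 17 → R
  i=21: V-Z = 22 → W
  i=22: V-I = 13 → N
  i=23: S-I = 10 → K
  i=24: E-D =  1 → B
  i=25: M-U = 18 → S
  i=26: M-W = 16 → Q
  i=27: E-Y =  6 → G
  i=28: H-Q = 17 → R
  i=29: K-O = 22 → W
  shifts repeat with period 8: BSQGRWNK

BSQGRWNK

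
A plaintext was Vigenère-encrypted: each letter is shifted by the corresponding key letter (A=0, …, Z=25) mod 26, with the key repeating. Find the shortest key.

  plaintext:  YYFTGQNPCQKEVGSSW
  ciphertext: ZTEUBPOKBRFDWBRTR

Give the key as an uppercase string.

  i= 0: Z-Y =  1 → B
  i= 1: T-Y = 21 → V
  i= 2: E-F = 25 → Z
  i= 3: U-T =  1 → B
  i= 4: B-G = 21 → V
  i= 5: P-Q = 25 → Z
  i= 6: O-N =  1 → B
  i= 7: K-P = 21 → V
  i= 8: B-C = 25 → Z
  i= 9: R-Q =  1 → B
  i=10: F-K = 21 → V
  i=11: D-E = 25 → Z
  i=12: W-V =  1 → B
  i=13: B-G = 21 → V
  i=14: R-S = 25 → Z
  i=15: T-S =  1 → B
  i=16: R-W = 21 → V
  shifts repeat with period 3: BVZ

BVZ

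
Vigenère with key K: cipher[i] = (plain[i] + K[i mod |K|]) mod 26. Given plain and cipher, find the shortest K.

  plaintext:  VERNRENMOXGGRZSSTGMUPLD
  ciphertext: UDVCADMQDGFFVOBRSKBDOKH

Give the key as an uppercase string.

ZZEPJ

  i= 0: U-V = 25 → Z
  i= 1: D-E = 25 → Z
  i= 2: V-R =  4 → E
  i= 3: C-N = 15 → P
  i= 4: A-R =  9 → J
  i= 5: D-E = 25 → Z
  i= 6: M-N = 25 → Z
  i= 7: Q-M =  4 → E
  i= 8: D-O = 15 → P
  i= 9: G-X =  9 → J
  i=10: F-G = 25 → Z
  i=11: F-G = 25 → Z
  i=12: V-R =  4 → E
  i=13: O-Z = 15 → P
  i=14: B-S =  9 → J
  i=15: R-S = 25 → Z
  i=16: S-T = 25 → Z
  i=17: K-G =  4 → E
  i=18: B-M = 15 → P
  i=19: D-U =  9 → J
  i=20: O-P = 25 → Z
  i=21: K-L = 25 → Z
  i=22: H-D =  4 → E
  shifts repeat with period 5: ZZEPJ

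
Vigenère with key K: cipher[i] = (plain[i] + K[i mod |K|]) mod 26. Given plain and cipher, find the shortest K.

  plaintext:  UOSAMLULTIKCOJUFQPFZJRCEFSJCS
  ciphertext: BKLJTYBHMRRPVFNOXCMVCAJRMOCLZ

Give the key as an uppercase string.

HWTJHN

  i= 0: B-U =  7 → H
  i= 1: K-O = 22 → W
  i= 2: L-S = 19 → T
  i= 3: J-A =  9 → J
  i= 4: T-M =  7 → H
  i= 5: Y-L = 13 → N
  i= 6: B-U =  7 → H
  i= 7: H-L = 22 → W
  i= 8: M-T = 19 → T
  i= 9: R-I =  9 → J
  i=10: R-K =  7 → H
  i=11: P-C = 13 → N
  i=12: V-O =  7 → H
  i=13: F-J = 22 → W
  i=14: N-U = 19 → T
  i=15: O-F =  9 → J
  i=16: X-Q =  7 → H
  i=17: C-P = 13 → N
  i=18: M-F =  7 → H
  i=19: V-Z = 22 → W
  i=20: C-J = 19 → T
  i=21: A-R =  9 → J
  i=22: J-C =  7 → H
  i=23: R-E = 13 → N
  i=24: M-F =  7 → H
  i=25: O-S = 22 → W
  i=26: C-J = 19 → T
  i=27: L-C =  9 → J
  i=28: Z-S =  7 → H
  shifts repeat with period 6: HWTJHN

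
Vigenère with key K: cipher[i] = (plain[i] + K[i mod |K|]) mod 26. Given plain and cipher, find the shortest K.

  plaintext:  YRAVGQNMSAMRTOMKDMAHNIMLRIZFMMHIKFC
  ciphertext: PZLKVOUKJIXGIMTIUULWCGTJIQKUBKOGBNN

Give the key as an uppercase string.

  i= 0: P-Y = 17 → R
  i= 1: Z-R =  8 → I
  i= 2: L-A = 11 → L
  i= 3: K-V = 15 → P
  i= 4: V-G = 15 → P
  i= 5: O-Q = 24 → Y
  i= 6: U-N =  7 → H
  i= 7: K-M = 24 → Y
  i= 8: J-S = 17 → R
  i= 9: I-A =  8 → I
  i=10: X-M = 11 → L
  i=11: G-R = 15 → P
  i=12: I-T = 15 → P
  i=13: M-O = 24 → Y
  i=14: T-M =  7 → H
  i=15: I-K = 24 → Y
  i=16: U-D = 17 → R
  i=17: U-M =  8 → I
  i=18: L-A = 11 → L
  i=19: W-H = 15 → P
  i=20: C-N = 15 → P
  i=21: G-I = 24 → Y
  i=22: T-M =  7 → H
  i=23: J-L = 24 → Y
  i=24: I-R = 17 → R
  i=25: Q-I =  8 → I
  i=26: K-Z = 11 → L
  i=27: U-F = 15 → P
  i=28: B-M = 15 → P
  i=29: K-M = 24 → Y
  i=30: O-H =  7 → H
  i=31: G-I = 24 → Y
  i=32: B-K = 17 → R
  i=33: N-F =  8 → I
  i=34: N-C = 11 → L
  shifts repeat with period 8: RILPPYHY

RILPPYHY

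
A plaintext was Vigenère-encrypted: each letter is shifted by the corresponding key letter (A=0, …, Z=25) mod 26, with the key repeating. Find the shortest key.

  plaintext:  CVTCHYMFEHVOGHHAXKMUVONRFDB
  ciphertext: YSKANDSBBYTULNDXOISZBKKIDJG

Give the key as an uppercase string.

  i= 0: Y-C = 22 → W
  i= 1: S-V = 23 → X
  i= 2: K-T = 17 → R
  i= 3: A-C = 24 → Y
  i= 4: N-H =  6 → G
  i= 5: D-Y =  5 → F
  i= 6: S-M =  6 → G
  i= 7: B-F = 22 → W
  i= 8: B-E = 23 → X
  i= 9: Y-H = 17 → R
  i=10: T-V = 24 → Y
  i=11: U-O =  6 → G
  i=12: L-G =  5 → F
  i=13: N-H =  6 → G
  i=14: D-H = 22 → W
  i=15: X-A = 23 → X
  i=16: O-X = 17 → R
  i=17: I-K = 24 → Y
  i=18: S-M =  6 → G
  i=19: Z-U =  5 → F
  i=20: B-V =  6 → G
  i=21: K-O = 22 → W
  i=22: K-N = 23 → X
  i=23: I-R = 17 → R
  i=24: D-F = 24 → Y
  i=25: J-D =  6 → G
  i=26: G-B =  5 → F
  shifts repeat with period 7: WXRYGFG

WXRYGFG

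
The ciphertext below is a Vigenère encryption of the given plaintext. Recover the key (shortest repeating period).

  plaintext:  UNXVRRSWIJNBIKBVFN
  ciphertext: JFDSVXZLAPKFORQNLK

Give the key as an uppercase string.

  i= 0: J-U = 15 → P
  i= 1: F-N = 18 → S
  i= 2: D-X =  6 → G
  i= 3: S-V = 23 → X
  i= 4: V-R =  4 → E
  i= 5: X-R =  6 → G
  i= 6: Z-S =  7 → H
  i= 7: L-W = 15 → P
  i= 8: A-I = 18 → S
  i= 9: P-J =  6 → G
  i=10: K-N = 23 → X
  i=11: F-B =  4 → E
  i=12: O-I =  6 → G
  i=13: R-K =  7 → H
  i=14: Q-B = 15 → P
  i=15: N-V = 18 → S
  i=16: L-F =  6 → G
  i=17: K-N = 23 → X
  shifts repeat with period 7: PSGXEGH

PSGXEGH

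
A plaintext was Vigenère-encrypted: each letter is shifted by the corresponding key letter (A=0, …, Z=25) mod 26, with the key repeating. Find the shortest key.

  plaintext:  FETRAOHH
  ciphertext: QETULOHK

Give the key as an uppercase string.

LAAD

  i= 0: Q-F = 11 → L
  i= 1: E-E =  0 → A
  i= 2: T-T =  0 → A
  i= 3: U-R =  3 → D
  i= 4: L-A = 11 → L
  i= 5: O-O =  0 → A
  i= 6: H-H =  0 → A
  i= 7: K-H =  3 → D
  shifts repeat with period 4: LAAD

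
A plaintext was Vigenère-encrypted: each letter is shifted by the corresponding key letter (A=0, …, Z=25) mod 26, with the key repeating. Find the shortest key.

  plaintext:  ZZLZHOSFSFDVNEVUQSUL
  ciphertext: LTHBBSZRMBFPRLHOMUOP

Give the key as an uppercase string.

MUWCUEH

  i= 0: L-Z = 12 → M
  i= 1: T-Z = 20 → U
  i= 2: H-L = 22 → W
  i= 3: B-Z =  2 → C
  i= 4: B-H = 20 → U
  i= 5: S-O =  4 → E
  i= 6: Z-S =  7 → H
  i= 7: R-F = 12 → M
  i= 8: M-S = 20 → U
  i= 9: B-F = 22 → W
  i=10: F-D =  2 → C
  i=11: P-V = 20 → U
  i=12: R-N =  4 → E
  i=13: L-E =  7 → H
  i=14: H-V = 12 → M
  i=15: O-U = 20 → U
  i=16: M-Q = 22 → W
  i=17: U-S =  2 → C
  i=18: O-U = 20 → U
  i=19: P-L =  4 → E
  shifts repeat with period 7: MUWCUEH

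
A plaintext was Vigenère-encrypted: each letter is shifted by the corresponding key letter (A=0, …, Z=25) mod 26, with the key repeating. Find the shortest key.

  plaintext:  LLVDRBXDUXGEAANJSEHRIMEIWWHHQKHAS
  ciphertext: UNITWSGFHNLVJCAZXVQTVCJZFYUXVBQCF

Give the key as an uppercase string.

  i= 0: U-L =  9 → J
  i= 1: N-L =  2 → C
  i= 2: I-V = 13 → N
  i= 3: T-D = 16 → Q
  i= 4: W-R =  5 → F
  i= 5: S-B = 17 → R
  i= 6: G-X =  9 → J
  i= 7: F-D =  2 → C
  i= 8: H-U = 13 → N
  i= 9: N-X = 16 → Q
  i=10: L-G =  5 → F
  i=11: V-E = 17 → R
  i=12: J-A =  9 → J
  i=13: C-A =  2 → C
  i=14: A-N = 13 → N
  i=15: Z-J = 16 → Q
  i=16: X-S =  5 → F
  i=17: V-E = 17 → R
  i=18: Q-H =  9 → J
  i=19: T-R =  2 → C
  i=20: V-I = 13 → N
  i=21: C-M = 16 → Q
  i=22: J-E =  5 → F
  i=23: Z-I = 17 → R
  i=24: F-W =  9 → J
  i=25: Y-W =  2 → C
  i=26: U-H = 13 → N
  i=27: X-H = 16 → Q
  i=28: V-Q =  5 → F
  i=29: B-K = 17 → R
  i=30: Q-H =  9 → J
  i=31: C-A =  2 → C
  i=32: F-S = 13 → N
  shifts repeat with period 6: JCNQFR

JCNQFR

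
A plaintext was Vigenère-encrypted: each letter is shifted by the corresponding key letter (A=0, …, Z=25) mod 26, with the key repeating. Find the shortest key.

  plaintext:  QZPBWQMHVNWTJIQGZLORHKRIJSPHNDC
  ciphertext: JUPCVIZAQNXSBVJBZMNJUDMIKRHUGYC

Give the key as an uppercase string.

TVABZSN

  i= 0: J-Q = 19 → T
  i= 1: U-Z = 21 → V
  i= 2: P-P =  0 → A
  i= 3: C-B =  1 → B
  i= 4: V-W = 25 → Z
  i= 5: I-Q = 18 → S
  i= 6: Z-M = 13 → N
  i= 7: A-H = 19 → T
  i= 8: Q-V = 21 → V
  i= 9: N-N =  0 → A
  i=10: X-W =  1 → B
  i=11: S-T = 25 → Z
  i=12: B-J = 18 → S
  i=13: V-I = 13 → N
  i=14: J-Q = 19 → T
  i=15: B-G = 21 → V
  i=16: Z-Z =  0 → A
  i=17: M-L =  1 → B
  i=18: N-O = 25 → Z
  i=19: J-R = 18 → S
  i=20: U-H = 13 → N
  i=21: D-K = 19 → T
  i=22: M-R = 21 → V
  i=23: I-I =  0 → A
  i=24: K-J =  1 → B
  i=25: R-S = 25 → Z
  i=26: H-P = 18 → S
  i=27: U-H = 13 → N
  i=28: G-N = 19 → T
  i=29: Y-D = 21 → V
  i=30: C-C =  0 → A
  shifts repeat with period 7: TVABZSN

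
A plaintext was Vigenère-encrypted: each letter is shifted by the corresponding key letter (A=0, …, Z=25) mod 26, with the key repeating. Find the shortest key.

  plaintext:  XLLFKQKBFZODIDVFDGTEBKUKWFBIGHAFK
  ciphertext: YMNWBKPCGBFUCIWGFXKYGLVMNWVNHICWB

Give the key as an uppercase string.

BBCRRUF

  i= 0: Y-X =  1 → B
  i= 1: M-L =  1 → B
  i= 2: N-L =  2 → C
  i= 3: W-F = 17 → R
  i= 4: B-K = 17 → R
  i= 5: K-Q = 20 → U
  i= 6: P-K =  5 → F
  i= 7: C-B =  1 → B
  i= 8: G-F =  1 → B
  i= 9: B-Z =  2 → C
  i=10: F-O = 17 → R
  i=11: U-D = 17 → R
  i=12: C-I = 20 → U
  i=13: I-D =  5 → F
  i=14: W-V =  1 → B
  i=15: G-F =  1 → B
  i=16: F-D =  2 → C
  i=17: X-G = 17 → R
  i=18: K-T = 17 → R
  i=19: Y-E = 20 → U
  i=20: G-B =  5 → F
  i=21: L-K =  1 → B
  i=22: V-U =  1 → B
  i=23: M-K =  2 → C
  i=24: N-W = 17 → R
  i=25: W-F = 17 → R
  i=26: V-B = 20 → U
  i=27: N-I =  5 → F
  i=28: H-G =  1 → B
  i=29: I-H =  1 → B
  i=30: C-A =  2 → C
  i=31: W-F = 17 → R
  i=32: B-K = 17 → R
  shifts repeat with period 7: BBCRRUF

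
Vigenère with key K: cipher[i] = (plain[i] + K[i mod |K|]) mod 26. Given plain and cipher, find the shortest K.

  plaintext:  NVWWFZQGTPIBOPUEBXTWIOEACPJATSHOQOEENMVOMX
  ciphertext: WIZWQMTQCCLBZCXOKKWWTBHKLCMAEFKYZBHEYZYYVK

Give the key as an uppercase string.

  i= 0: W-N =  9 → J
  i= 1: I-V = 13 → N
  i= 2: Z-W =  3 → D
  i= 3: W-W =  0 → A
  i= 4: Q-F = 11 → L
  i= 5: M-Z = 13 → N
  i= 6: T-Q =  3 → D
  i= 7: Q-G = 10 → K
  i= 8: C-T =  9 → J
  i= 9: C-P = 13 → N
  i=10: L-I =  3 → D
  i=11: B-B =  0 → A
  i=12: Z-O = 11 → L
  i=13: C-P = 13 → N
  i=14: X-U =  3 → D
  i=15: O-E = 10 → K
  i=16: K-B =  9 → J
  i=17: K-X = 13 → N
  i=18: W-T =  3 → D
  i=19: W-W =  0 → A
  i=20: T-I = 11 → L
  i=21: B-O = 13 → N
  i=22: H-E =  3 → D
  i=23: K-A = 10 → K
  i=24: L-C =  9 → J
  i=25: C-P = 13 → N
  i=26: M-J =  3 → D
  i=27: A-A =  0 → A
  i=28: E-T = 11 → L
  i=29: F-S = 13 → N
  i=30: K-H =  3 → D
  i=31: Y-O = 10 → K
  i=32: Z-Q =  9 → J
  i=33: B-O = 13 → N
  i=34: H-E =  3 → D
  i=35: E-E =  0 → A
  i=36: Y-N = 11 → L
  i=37: Z-M = 13 → N
  i=38: Y-V =  3 → D
  i=39: Y-O = 10 → K
  i=40: V-M =  9 → J
  i=41: K-X = 13 → N
  shifts repeat with period 8: JNDALNDK

JNDALNDK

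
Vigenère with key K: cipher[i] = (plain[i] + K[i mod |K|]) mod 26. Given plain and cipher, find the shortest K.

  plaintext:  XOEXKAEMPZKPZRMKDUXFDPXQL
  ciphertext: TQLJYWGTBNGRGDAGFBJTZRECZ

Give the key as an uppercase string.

WCHMO

  i= 0: T-X = 22 → W
  i= 1: Q-O =  2 → C
  i= 2: L-E =  7 → H
  i= 3: J-X = 12 → M
  i= 4: Y-K = 14 → O
  i= 5: W-A = 22 → W
  i= 6: G-E =  2 → C
  i= 7: T-M =  7 → H
  i= 8: B-P = 12 → M
  i= 9: N-Z = 14 → O
  i=10: G-K = 22 → W
  i=11: R-P =  2 → C
  i=12: G-Z =  7 → H
  i=13: D-R = 12 → M
  i=14: A-M = 14 → O
  i=15: G-K = 22 → W
  i=16: F-D =  2 → C
  i=17: B-U =  7 → H
  i=18: J-X = 12 → M
  i=19: T-F = 14 → O
  i=20: Z-D = 22 → W
  i=21: R-P =  2 → C
  i=22: E-X =  7 → H
  i=23: C-Q = 12 → M
  i=24: Z-L = 14 → O
  shifts repeat with period 5: WCHMO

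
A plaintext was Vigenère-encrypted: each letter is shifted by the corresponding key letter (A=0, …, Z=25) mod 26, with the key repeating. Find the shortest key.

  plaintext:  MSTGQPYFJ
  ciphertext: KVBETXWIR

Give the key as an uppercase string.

  i= 0: K-M = 24 → Y
  i= 1: V-S =  3 → D
  i= 2: B-T =  8 → I
  i= 3: E-G = 24 → Y
  i= 4: T-Q =  3 → D
  i= 5: X-P =  8 → I
  i= 6: W-Y = 24 → Y
  i= 7: I-F =  3 → D
  i= 8: R-J =  8 → I
  shifts repeat with period 3: YDI

YDI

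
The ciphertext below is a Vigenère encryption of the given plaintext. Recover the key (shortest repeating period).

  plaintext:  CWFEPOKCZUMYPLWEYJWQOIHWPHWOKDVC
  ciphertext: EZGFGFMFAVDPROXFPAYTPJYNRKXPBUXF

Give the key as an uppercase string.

  i= 0: E-C =  2 → C
  i= 1: Z-W =  3 → D
  i= 2: G-F =  1 → B
  i= 3: F-E =  1 → B
  i= 4: G-P = 17 → R
  i= 5: F-O = 17 → R
  i= 6: M-K =  2 → C
  i= 7: F-C =  3 → D
  i= 8: A-Z =  1 → B
  i= 9: V-U =  1 → B
  i=10: D-M = 17 → R
  i=11: P-Y = 17 → R
  i=12: R-P =  2 → C
  i=13: O-L =  3 → D
  i=14: X-W =  1 → B
  i=15: F-E =  1 → B
  i=16: P-Y = 17 → R
  i=17: A-J = 17 → R
  i=18: Y-W =  2 → C
  i=19: T-Q =  3 → D
  i=20: P-O =  1 → B
  i=21: J-I =  1 → B
  i=22: Y-H = 17 → R
  i=23: N-W = 17 → R
  i=24: R-P =  2 → C
  i=25: K-H =  3 → D
  i=26: X-W =  1 → B
  i=27: P-O =  1 → B
  i=28: B-K = 17 → R
  i=29: U-D = 17 → R
  i=30: X-V =  2 → C
  i=31: F-C =  3 → D
  shifts repeat with period 6: CDBBRR

CDBBRR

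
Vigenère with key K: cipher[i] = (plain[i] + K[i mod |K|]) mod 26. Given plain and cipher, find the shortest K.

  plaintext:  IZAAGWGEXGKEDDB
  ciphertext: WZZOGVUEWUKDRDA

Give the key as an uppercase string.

OAZ

  i= 0: W-I = 14 → O
  i= 1: Z-Z =  0 → A
  i= 2: Z-A = 25 → Z
  i= 3: O-A = 14 → O
  i= 4: G-G =  0 → A
  i= 5: V-W = 25 → Z
  i= 6: U-G = 14 → O
  i= 7: E-E =  0 → A
  i= 8: W-X = 25 → Z
  i= 9: U-G = 14 → O
  i=10: K-K =  0 → A
  i=11: D-E = 25 → Z
  i=12: R-D = 14 → O
  i=13: D-D =  0 → A
  i=14: A-B = 25 → Z
  shifts repeat with period 3: OAZ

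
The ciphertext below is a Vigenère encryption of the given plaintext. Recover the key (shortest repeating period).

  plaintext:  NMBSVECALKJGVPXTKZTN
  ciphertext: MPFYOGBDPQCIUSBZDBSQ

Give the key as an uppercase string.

ZDEGTC

  i= 0: M-N = 25 → Z
  i= 1: P-M =  3 → D
  i= 2: F-B =  4 → E
  i= 3: Y-S =  6 → G
  i= 4: O-V = 19 → T
  i= 5: G-E =  2 → C
  i= 6: B-C = 25 → Z
  i= 7: D-A =  3 → D
  i= 8: P-L =  4 → E
  i= 9: Q-K =  6 → G
  i=10: C-J = 19 → T
  i=11: I-G =  2 → C
  i=12: U-V = 25 → Z
  i=13: S-P =  3 → D
  i=14: B-X =  4 → E
  i=15: Z-T =  6 → G
  i=16: D-K = 19 → T
  i=17: B-Z =  2 → C
  i=18: S-T = 25 → Z
  i=19: Q-N =  3 → D
  shifts repeat with period 6: ZDEGTC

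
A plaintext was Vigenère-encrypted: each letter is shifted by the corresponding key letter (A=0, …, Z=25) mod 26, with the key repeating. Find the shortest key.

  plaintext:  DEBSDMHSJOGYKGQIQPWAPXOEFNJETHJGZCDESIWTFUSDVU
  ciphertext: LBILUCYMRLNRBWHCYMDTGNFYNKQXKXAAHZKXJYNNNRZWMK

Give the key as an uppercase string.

  i= 0: L-D =  8 → I
  i= 1: B-E = 23 → X
  i= 2: I-B =  7 → H
  i= 3: L-S = 19 → T
  i= 4: U-D = 17 → R
  i= 5: C-M = 16 → Q
  i= 6: Y-H = 17 → R
  i= 7: M-S = 20 → U
  i= 8: R-J =  8 → I
  i= 9: L-O = 23 → X
  i=10: N-G =  7 → H
  i=11: R-Y = 19 → T
  i=12: B-K = 17 → R
  i=13: W-G = 16 → Q
  i=14: H-Q = 17 → R
  i=15: C-I = 20 → U
  i=16: Y-Q =  8 → I
  i=17: M-P = 23 → X
  i=18: D-W =  7 → H
  i=19: T-A = 19 → T
  i=20: G-P = 17 → R
  i=21: N-X = 16 → Q
  i=22: F-O = 17 → R
  i=23: Y-E = 20 → U
  i=24: N-F =  8 → I
  i=25: K-N = 23 → X
  i=26: Q-J =  7 → H
  i=27: X-E = 19 → T
  i=28: K-T = 17 → R
  i=29: X-H = 16 → Q
  i=30: A-J = 17 → R
  i=31: A-G = 20 → U
  i=32: H-Z =  8 → I
  i=33: Z-C = 23 → X
  i=34: K-D =  7 → H
  i=35: X-E = 19 → T
  i=36: J-S = 17 → R
  i=37: Y-I = 16 → Q
  i=38: N-W = 17 → R
  i=39: N-T = 20 → U
  i=40: N-F =  8 → I
  i=41: R-U = 23 → X
  i=42: Z-S =  7 → H
  i=43: W-D = 19 → T
  i=44: M-V = 17 → R
  i=45: K-U = 16 → Q
  shifts repeat with period 8: IXHTRQRU

IXHTRQRU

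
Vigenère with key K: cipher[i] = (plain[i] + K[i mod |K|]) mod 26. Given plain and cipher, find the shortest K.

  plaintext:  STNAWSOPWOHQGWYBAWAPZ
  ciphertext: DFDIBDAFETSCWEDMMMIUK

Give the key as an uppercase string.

  i= 0: D-S = 11 → L
  i= 1: F-T = 12 → M
  i= 2: D-N = 16 → Q
  i= 3: I-A =  8 → I
  i= 4: B-W =  5 → F
  i= 5: D-S = 11 → L
  i= 6: A-O = 12 → M
  i= 7: F-P = 16 → Q
  i= 8: E-W =  8 → I
  i= 9: T-O =  5 → F
  i=10: S-H = 11 → L
  i=11: C-Q = 12 → M
  i=12: W-G = 16 → Q
  i=13: E-W =  8 → I
  i=14: D-Y =  5 → F
  i=15: M-B = 11 → L
  i=16: M-A = 12 → M
  i=17: M-W = 16 → Q
  i=18: I-A =  8 → I
  i=19: U-P =  5 → F
  i=20: K-Z = 11 → L
  shifts repeat with period 5: LMQIF

LMQIF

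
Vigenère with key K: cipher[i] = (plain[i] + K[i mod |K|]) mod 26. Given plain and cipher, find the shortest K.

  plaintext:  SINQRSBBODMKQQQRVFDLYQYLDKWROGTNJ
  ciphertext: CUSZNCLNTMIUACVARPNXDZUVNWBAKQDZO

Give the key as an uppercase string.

  i= 0: C-S = 10 → K
  i= 1: U-I = 12 → M
  i= 2: S-N =  5 → F
  i= 3: Z-Q =  9 → J
  i= 4: N-R = 22 → W
  i= 5: C-S = 10 → K
  i= 6: L-B = 10 → K
  i= 7: N-B = 12 → M
  i= 8: T-O =  5 → F
  i= 9: M-D =  9 → J
  i=10: I-M = 22 → W
  i=11: U-K = 10 → K
  i=12: A-Q = 10 → K
  i=13: C-Q = 12 → M
  i=14: V-Q =  5 → F
  i=15: A-R =  9 → J
  i=16: R-V = 22 → W
  i=17: P-F = 10 → K
  i=18: N-D = 10 → K
  i=19: X-L = 12 → M
  i=20: D-Y =  5 → F
  i=21: Z-Q =  9 → J
  i=22: U-Y = 22 → W
  i=23: V-L = 10 → K
  i=24: N-D = 10 → K
  i=25: W-K = 12 → M
  i=26: B-W =  5 → F
  i=27: A-R =  9 → J
  i=28: K-O = 22 → W
  i=29: Q-G = 10 → K
  i=30: D-T = 10 → K
  i=31: Z-N = 12 → M
  i=32: O-J =  5 → F
  shifts repeat with period 6: KMFJWK

KMFJWK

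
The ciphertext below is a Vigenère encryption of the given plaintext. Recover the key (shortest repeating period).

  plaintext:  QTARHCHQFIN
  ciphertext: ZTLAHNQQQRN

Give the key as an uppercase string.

JAL

  i= 0: Z-Q =  9 → J
  i= 1: T-T =  0 → A
  i= 2: L-A = 11 → L
  i= 3: A-R =  9 → J
  i= 4: H-H =  0 → A
  i= 5: N-C = 11 → L
  i= 6: Q-H =  9 → J
  i= 7: Q-Q =  0 → A
  i= 8: Q-F = 11 → L
  i= 9: R-I =  9 → J
  i=10: N-N =  0 → A
  shifts repeat with period 3: JAL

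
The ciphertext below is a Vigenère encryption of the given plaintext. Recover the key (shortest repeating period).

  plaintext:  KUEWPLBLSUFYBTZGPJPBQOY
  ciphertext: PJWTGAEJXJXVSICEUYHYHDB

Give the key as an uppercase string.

  i= 0: P-K =  5 → F
  i= 1: J-U = 15 → P
  i= 2: W-E = 18 → S
  i= 3: T-W = 23 → X
  i= 4: G-P = 17 → R
  i= 5: A-L = 15 → P
  i= 6: E-B =  3 → D
  i= 7: J-L = 24 → Y
  i= 8: X-S =  5 → F
  i= 9: J-U = 15 → P
  i=10: X-F = 18 → S
  i=11: V-Y = 23 → X
  i=12: S-B = 17 → R
  i=13: I-T = 15 → P
  i=14: C-Z =  3 → D
  i=15: E-G = 24 → Y
  i=16: U-P =  5 → F
  i=17: Y-J = 15 → P
  i=18: H-P = 18 → S
  i=19: Y-B = 23 → X
  i=20: H-Q = 17 → R
  i=21: D-O = 15 → P
  i=22: B-Y =  3 → D
  shifts repeat with period 8: FPSXRPDY

FPSXRPDY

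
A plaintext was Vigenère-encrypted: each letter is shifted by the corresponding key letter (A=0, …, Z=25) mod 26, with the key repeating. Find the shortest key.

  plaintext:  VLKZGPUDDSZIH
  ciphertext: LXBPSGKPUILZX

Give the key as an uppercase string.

QMR

  i= 0: L-V = 16 → Q
  i= 1: X-L = 12 → M
  i= 2: B-K = 17 → R
  i= 3: P-Z = 16 → Q
  i= 4: S-G = 12 → M
  i= 5: G-P = 17 → R
  i= 6: K-U = 16 → Q
  i= 7: P-D = 12 → M
  i= 8: U-D = 17 → R
  i= 9: I-S = 16 → Q
  i=10: L-Z = 12 → M
  i=11: Z-I = 17 → R
  i=12: X-H = 16 → Q
  shifts repeat with period 3: QMR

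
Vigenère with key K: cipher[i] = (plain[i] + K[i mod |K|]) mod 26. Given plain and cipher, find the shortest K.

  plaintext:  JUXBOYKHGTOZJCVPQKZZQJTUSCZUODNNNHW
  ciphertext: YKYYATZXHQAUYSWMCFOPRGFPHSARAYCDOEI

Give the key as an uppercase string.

  i= 0: Y-J = 15 → P
  i= 1: K-U = 16 → Q
  i= 2: Y-X =  1 → B
  i= 3: Y-B = 23 → X
  i= 4: A-O = 12 → M
  i= 5: T-Y = 21 → V
  i= 6: Z-K = 15 → P
  i= 7: X-H = 16 → Q
  i= 8: H-G =  1 → B
  i= 9: Q-T = 23 → X
  i=10: A-O = 12 → M
  i=11: U-Z = 21 → V
  i=12: Y-J = 15 → P
  i=13: S-C = 16 → Q
  i=14: W-V =  1 → B
  i=15: M-P = 23 → X
  i=16: C-Q = 12 → M
  i=17: F-K = 21 → V
  i=18: O-Z = 15 → P
  i=19: P-Z = 16 → Q
  i=20: R-Q =  1 → B
  i=21: G-J = 23 → X
  i=22: F-T = 12 → M
  i=23: P-U = 21 → V
  i=24: H-S = 15 → P
  i=25: S-C = 16 → Q
  i=26: A-Z =  1 → B
  i=27: R-U = 23 → X
  i=28: A-O = 12 → M
  i=29: Y-D = 21 → V
  i=30: C-N = 15 → P
  i=31: D-N = 16 → Q
  i=32: O-N =  1 → B
  i=33: E-H = 23 → X
  i=34: I-W = 12 → M
  shifts repeat with period 6: PQBXMV

PQBXMV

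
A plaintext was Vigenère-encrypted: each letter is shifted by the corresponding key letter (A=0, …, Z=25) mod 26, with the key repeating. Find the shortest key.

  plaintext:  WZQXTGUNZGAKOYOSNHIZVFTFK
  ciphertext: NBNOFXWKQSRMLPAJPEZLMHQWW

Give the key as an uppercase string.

  i= 0: N-W = 17 → R
  i= 1: B-Z =  2 → C
  i= 2: N-Q = 23 → X
  i= 3: O-X = 17 → R
  i= 4: F-T = 12 → M
  i= 5: X-G = 17 → R
  i= 6: W-U =  2 → C
  i= 7: K-N = 23 → X
  i= 8: Q-Z = 17 → R
  i= 9: S-G = 12 → M
  i=10: R-A = 17 → R
  i=11: M-K =  2 → C
  i=12: L-O = 23 → X
  i=13: P-Y = 17 → R
  i=14: A-O = 12 → M
  i=15: J-S = 17 → R
  i=16: P-N =  2 → C
  i=17: E-H = 23 → X
  i=18: Z-I = 17 → R
  i=19: L-Z = 12 → M
  i=20: M-V = 17 → R
  i=21: H-F =  2 → C
  i=22: Q-T = 23 → X
  i=23: W-F = 17 → R
  i=24: W-K = 12 → M
  shifts repeat with period 5: RCXRM

RCXRM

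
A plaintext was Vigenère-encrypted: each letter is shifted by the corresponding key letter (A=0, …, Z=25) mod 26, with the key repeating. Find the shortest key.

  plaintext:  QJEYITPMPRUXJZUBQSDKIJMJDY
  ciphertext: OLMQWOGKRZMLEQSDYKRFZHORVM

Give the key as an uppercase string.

YCISOVR

  i= 0: O-Q = 24 → Y
  i= 1: L-J =  2 → C
  i= 2: M-E =  8 → I
  i= 3: Q-Y = 18 → S
  i= 4: W-I = 14 → O
  i= 5: O-T = 21 → V
  i= 6: G-P = 17 → R
  i= 7: K-M = 24 → Y
  i= 8: R-P =  2 → C
  i= 9: Z-R =  8 → I
  i=10: M-U = 18 → S
  i=11: L-X = 14 → O
  i=12: E-J = 21 → V
  i=13: Q-Z = 17 → R
  i=14: S-U = 24 → Y
  i=15: D-B =  2 → C
  i=16: Y-Q =  8 → I
  i=17: K-S = 18 → S
  i=18: R-D = 14 → O
  i=19: F-K = 21 → V
  i=20: Z-I = 17 → R
  i=21: H-J = 24 → Y
  i=22: O-M =  2 → C
  i=23: R-J =  8 → I
  i=24: V-D = 18 → S
  i=25: M-Y = 14 → O
  shifts repeat with period 7: YCISOVR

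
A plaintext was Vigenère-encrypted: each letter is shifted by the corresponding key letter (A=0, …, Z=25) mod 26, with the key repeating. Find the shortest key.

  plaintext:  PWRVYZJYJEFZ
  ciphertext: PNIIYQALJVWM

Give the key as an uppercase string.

ARRN

  i= 0: P-P =  0 → A
  i= 1: N-W = 17 → R
  i= 2: I-R = 17 → R
  i= 3: I-V = 13 → N
  i= 4: Y-Y =  0 → A
  i= 5: Q-Z = 17 → R
  i= 6: A-J = 17 → R
  i= 7: L-Y = 13 → N
  i= 8: J-J =  0 → A
  i= 9: V-E = 17 → R
  i=10: W-F = 17 → R
  i=11: M-Z = 13 → N
  shifts repeat with period 4: ARRN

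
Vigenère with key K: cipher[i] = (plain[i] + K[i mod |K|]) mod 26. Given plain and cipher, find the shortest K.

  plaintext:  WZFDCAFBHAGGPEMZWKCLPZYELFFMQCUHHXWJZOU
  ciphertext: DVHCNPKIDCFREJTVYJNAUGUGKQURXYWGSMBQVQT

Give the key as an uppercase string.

  i= 0: D-W =  7 → H
  i= 1: V-Z = 22 → W
  i= 2: H-F =  2 → C
  i= 3: C-D = 25 → Z
  i= 4: N-C = 11 → L
  i= 5: P-A = 15 → P
  i= 6: K-F =  5 → F
  i= 7: I-B =  7 → H
  i= 8: D-H = 22 → W
  i= 9: C-A =  2 → C
  i=10: F-G = 25 → Z
  i=11: R-G = 11 → L
  i=12: E-P = 15 → P
  i=13: J-E =  5 → F
  i=14: T-M =  7 → H
  i=15: V-Z = 22 → W
  i=16: Y-W =  2 → C
  i=17: J-K = 25 → Z
  i=18: N-C = 11 → L
  i=19: A-L = 15 → P
  i=20: U-P =  5 → F
  i=21: G-Z =  7 → H
  i=22: U-Y = 22 → W
  i=23: G-E =  2 → C
  i=24: K-L = 25 → Z
  i=25: Q-F = 11 → L
  i=26: U-F = 15 → P
  i=27: R-M =  5 → F
  i=28: X-Q =  7 → H
  i=29: Y-C = 22 → W
  i=30: W-U =  2 → C
  i=31: G-H = 25 → Z
  i=32: S-H = 11 → L
  i=33: M-X = 15 → P
  i=34: B-W =  5 → F
  i=35: Q-J =  7 → H
  i=36: V-Z = 22 → W
  i=37: Q-O =  2 → C
  i=38: T-U = 25 → Z
  shifts repeat with period 7: HWCZLPF

HWCZLPF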